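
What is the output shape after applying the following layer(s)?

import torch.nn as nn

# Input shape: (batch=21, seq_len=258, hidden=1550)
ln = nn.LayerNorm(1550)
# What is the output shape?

Input shape: (21, 258, 1550)
Output shape: (21, 258, 1550)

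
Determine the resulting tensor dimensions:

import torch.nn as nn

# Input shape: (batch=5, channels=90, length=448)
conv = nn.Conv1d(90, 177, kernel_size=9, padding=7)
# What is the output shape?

Input shape: (5, 90, 448)
Output shape: (5, 177, 454)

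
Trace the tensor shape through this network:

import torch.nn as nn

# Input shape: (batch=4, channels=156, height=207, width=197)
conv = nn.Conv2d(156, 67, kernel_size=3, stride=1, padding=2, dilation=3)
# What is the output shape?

Input shape: (4, 156, 207, 197)
Output shape: (4, 67, 205, 195)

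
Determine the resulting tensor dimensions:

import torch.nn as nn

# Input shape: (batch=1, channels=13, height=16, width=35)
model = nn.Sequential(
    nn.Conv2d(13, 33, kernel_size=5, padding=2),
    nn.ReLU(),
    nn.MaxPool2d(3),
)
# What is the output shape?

Input shape: (1, 13, 16, 35)
  -> after Conv2d: (1, 33, 16, 35)
  -> after ReLU: (1, 33, 16, 35)
Output shape: (1, 33, 5, 11)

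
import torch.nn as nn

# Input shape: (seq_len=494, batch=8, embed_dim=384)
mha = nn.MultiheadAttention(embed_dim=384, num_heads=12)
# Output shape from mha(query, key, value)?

Input shape: (494, 8, 384)
Output shape: (494, 8, 384)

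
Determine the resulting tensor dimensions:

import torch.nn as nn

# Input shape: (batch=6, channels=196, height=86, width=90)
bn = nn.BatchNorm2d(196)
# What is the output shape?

Input shape: (6, 196, 86, 90)
Output shape: (6, 196, 86, 90)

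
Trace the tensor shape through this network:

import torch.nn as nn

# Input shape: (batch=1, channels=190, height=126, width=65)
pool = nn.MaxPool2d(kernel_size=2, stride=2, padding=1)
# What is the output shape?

Input shape: (1, 190, 126, 65)
Output shape: (1, 190, 64, 33)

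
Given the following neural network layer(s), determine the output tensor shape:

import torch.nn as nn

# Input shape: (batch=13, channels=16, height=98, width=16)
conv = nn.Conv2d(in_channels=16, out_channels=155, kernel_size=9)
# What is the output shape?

Input shape: (13, 16, 98, 16)
Output shape: (13, 155, 90, 8)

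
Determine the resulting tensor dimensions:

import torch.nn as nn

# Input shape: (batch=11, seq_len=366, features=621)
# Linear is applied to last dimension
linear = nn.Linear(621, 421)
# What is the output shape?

Input shape: (11, 366, 621)
Output shape: (11, 366, 421)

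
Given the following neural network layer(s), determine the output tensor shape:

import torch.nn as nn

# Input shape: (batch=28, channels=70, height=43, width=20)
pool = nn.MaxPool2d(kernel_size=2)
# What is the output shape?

Input shape: (28, 70, 43, 20)
Output shape: (28, 70, 21, 10)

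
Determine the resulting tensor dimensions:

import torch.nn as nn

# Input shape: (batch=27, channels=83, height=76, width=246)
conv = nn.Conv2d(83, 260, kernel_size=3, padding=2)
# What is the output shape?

Input shape: (27, 83, 76, 246)
Output shape: (27, 260, 78, 248)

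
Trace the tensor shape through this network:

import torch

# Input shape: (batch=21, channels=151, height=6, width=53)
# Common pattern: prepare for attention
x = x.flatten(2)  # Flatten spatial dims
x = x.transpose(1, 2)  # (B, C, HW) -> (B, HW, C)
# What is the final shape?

Input shape: (21, 151, 6, 53)
  -> after flatten(2): (21, 151, 318)
Output shape: (21, 318, 151)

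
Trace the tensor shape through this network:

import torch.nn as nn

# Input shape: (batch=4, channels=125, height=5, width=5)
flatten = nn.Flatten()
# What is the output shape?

Input shape: (4, 125, 5, 5)
Output shape: (4, 3125)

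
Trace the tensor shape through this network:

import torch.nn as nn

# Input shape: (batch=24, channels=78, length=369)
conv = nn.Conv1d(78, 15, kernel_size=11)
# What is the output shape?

Input shape: (24, 78, 369)
Output shape: (24, 15, 359)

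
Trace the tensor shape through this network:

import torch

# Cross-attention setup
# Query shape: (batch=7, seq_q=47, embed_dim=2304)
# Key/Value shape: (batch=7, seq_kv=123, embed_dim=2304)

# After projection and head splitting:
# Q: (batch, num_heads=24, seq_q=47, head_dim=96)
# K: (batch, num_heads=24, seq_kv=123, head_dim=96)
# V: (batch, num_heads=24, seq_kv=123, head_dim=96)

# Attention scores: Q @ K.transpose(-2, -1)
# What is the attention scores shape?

Input shape: (7, 47, 2304)
Output shape: (7, 24, 47, 123)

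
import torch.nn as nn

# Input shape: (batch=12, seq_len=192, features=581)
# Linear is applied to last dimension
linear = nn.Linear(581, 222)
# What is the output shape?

Input shape: (12, 192, 581)
Output shape: (12, 192, 222)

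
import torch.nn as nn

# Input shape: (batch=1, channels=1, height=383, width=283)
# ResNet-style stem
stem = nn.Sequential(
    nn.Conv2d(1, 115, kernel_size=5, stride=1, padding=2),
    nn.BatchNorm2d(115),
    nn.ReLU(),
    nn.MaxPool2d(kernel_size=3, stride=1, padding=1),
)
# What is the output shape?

Input shape: (1, 1, 383, 283)
  -> after Conv2d 5x5 stride=1: (1, 115, 383, 283)
Output shape: (1, 115, 383, 283)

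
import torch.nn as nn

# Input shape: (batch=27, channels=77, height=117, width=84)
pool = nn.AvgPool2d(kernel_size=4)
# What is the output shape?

Input shape: (27, 77, 117, 84)
Output shape: (27, 77, 29, 21)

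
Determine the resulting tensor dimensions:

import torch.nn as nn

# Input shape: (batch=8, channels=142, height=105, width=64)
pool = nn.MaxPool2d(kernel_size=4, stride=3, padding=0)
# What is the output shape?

Input shape: (8, 142, 105, 64)
Output shape: (8, 142, 34, 21)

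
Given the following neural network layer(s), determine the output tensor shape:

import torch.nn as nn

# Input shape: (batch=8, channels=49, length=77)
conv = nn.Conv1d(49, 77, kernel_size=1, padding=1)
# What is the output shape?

Input shape: (8, 49, 77)
Output shape: (8, 77, 79)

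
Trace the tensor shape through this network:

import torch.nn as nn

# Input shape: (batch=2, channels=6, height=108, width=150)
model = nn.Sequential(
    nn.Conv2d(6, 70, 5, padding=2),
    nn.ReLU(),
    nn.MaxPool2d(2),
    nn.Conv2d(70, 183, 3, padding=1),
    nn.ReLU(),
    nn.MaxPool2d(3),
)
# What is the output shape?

Input shape: (2, 6, 108, 150)
  -> after first Conv2d: (2, 70, 108, 150)
  -> after first MaxPool2d: (2, 70, 54, 75)
  -> after second Conv2d: (2, 183, 54, 75)
Output shape: (2, 183, 18, 25)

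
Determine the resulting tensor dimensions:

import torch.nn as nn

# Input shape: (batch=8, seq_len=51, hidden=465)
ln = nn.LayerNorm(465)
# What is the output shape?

Input shape: (8, 51, 465)
Output shape: (8, 51, 465)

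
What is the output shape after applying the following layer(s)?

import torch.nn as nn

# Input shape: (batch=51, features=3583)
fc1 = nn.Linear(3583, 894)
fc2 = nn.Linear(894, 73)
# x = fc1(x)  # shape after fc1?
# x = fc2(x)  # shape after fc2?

Input shape: (51, 3583)
  -> after fc1: (51, 894)
Output shape: (51, 73)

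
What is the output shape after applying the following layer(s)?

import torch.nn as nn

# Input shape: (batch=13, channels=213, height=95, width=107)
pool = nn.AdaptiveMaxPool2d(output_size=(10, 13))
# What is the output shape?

Input shape: (13, 213, 95, 107)
Output shape: (13, 213, 10, 13)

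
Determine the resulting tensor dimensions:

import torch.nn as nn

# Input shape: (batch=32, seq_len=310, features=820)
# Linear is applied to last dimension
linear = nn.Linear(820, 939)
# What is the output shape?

Input shape: (32, 310, 820)
Output shape: (32, 310, 939)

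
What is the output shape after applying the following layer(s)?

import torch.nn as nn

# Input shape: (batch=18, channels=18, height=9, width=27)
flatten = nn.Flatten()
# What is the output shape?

Input shape: (18, 18, 9, 27)
Output shape: (18, 4374)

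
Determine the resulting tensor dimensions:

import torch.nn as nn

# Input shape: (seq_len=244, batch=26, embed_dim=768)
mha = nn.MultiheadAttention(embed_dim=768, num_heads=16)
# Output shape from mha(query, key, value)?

Input shape: (244, 26, 768)
Output shape: (244, 26, 768)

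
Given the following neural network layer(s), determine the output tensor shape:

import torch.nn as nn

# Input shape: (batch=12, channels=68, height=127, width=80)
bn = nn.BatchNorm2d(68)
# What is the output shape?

Input shape: (12, 68, 127, 80)
Output shape: (12, 68, 127, 80)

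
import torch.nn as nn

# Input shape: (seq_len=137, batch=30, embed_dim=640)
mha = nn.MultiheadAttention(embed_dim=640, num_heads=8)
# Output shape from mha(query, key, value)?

Input shape: (137, 30, 640)
Output shape: (137, 30, 640)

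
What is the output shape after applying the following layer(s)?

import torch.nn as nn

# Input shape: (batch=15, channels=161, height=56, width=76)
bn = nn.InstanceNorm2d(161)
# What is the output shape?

Input shape: (15, 161, 56, 76)
Output shape: (15, 161, 56, 76)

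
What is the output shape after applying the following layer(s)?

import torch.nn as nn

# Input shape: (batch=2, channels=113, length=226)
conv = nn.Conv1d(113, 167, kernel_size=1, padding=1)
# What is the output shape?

Input shape: (2, 113, 226)
Output shape: (2, 167, 228)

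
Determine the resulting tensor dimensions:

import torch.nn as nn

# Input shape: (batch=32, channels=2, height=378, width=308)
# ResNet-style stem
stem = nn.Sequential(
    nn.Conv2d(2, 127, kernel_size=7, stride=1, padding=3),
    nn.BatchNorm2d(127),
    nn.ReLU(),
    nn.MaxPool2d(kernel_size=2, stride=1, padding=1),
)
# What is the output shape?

Input shape: (32, 2, 378, 308)
  -> after Conv2d 7x7 stride=1: (32, 127, 378, 308)
Output shape: (32, 127, 379, 309)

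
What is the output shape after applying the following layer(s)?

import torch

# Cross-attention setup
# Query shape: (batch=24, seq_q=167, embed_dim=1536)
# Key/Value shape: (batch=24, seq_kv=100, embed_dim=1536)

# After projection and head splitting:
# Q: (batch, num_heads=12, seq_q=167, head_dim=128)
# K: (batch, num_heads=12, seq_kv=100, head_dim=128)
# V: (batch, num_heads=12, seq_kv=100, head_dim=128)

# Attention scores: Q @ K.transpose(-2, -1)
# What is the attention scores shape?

Input shape: (24, 167, 1536)
Output shape: (24, 12, 167, 100)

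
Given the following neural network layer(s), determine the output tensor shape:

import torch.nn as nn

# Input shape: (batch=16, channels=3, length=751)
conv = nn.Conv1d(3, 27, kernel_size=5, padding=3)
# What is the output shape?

Input shape: (16, 3, 751)
Output shape: (16, 27, 753)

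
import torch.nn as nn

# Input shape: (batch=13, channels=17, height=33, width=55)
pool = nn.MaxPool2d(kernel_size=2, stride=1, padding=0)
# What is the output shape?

Input shape: (13, 17, 33, 55)
Output shape: (13, 17, 32, 54)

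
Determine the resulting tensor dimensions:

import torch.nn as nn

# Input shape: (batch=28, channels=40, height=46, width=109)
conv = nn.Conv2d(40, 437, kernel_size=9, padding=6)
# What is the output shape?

Input shape: (28, 40, 46, 109)
Output shape: (28, 437, 50, 113)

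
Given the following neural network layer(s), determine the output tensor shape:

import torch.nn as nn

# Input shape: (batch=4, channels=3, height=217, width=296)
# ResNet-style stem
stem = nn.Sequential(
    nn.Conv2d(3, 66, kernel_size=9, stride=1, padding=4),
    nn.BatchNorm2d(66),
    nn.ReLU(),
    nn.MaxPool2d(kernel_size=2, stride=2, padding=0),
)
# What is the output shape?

Input shape: (4, 3, 217, 296)
  -> after Conv2d 9x9 stride=1: (4, 66, 217, 296)
Output shape: (4, 66, 108, 148)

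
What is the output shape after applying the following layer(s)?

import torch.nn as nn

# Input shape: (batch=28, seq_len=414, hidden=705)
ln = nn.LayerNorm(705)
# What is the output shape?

Input shape: (28, 414, 705)
Output shape: (28, 414, 705)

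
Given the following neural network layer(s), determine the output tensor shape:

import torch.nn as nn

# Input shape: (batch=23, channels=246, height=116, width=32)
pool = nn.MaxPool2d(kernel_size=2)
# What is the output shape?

Input shape: (23, 246, 116, 32)
Output shape: (23, 246, 58, 16)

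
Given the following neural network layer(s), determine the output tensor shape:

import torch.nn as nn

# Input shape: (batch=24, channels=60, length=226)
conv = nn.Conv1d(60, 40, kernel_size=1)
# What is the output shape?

Input shape: (24, 60, 226)
Output shape: (24, 40, 226)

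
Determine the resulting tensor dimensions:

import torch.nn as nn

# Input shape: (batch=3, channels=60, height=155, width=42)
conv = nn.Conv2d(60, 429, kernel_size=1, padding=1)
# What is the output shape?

Input shape: (3, 60, 155, 42)
Output shape: (3, 429, 157, 44)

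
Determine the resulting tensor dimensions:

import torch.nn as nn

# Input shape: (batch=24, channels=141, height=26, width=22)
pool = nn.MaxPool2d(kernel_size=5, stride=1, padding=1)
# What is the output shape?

Input shape: (24, 141, 26, 22)
Output shape: (24, 141, 24, 20)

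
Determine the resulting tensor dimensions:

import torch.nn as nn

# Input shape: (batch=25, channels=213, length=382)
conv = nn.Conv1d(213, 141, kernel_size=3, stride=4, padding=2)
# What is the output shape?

Input shape: (25, 213, 382)
Output shape: (25, 141, 96)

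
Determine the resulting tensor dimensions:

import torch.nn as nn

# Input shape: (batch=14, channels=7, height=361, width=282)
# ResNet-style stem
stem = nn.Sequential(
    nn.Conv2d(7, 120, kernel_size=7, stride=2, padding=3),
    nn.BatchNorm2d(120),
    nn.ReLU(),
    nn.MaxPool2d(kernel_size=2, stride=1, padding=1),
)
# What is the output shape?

Input shape: (14, 7, 361, 282)
  -> after Conv2d 7x7 stride=2: (14, 120, 181, 141)
Output shape: (14, 120, 182, 142)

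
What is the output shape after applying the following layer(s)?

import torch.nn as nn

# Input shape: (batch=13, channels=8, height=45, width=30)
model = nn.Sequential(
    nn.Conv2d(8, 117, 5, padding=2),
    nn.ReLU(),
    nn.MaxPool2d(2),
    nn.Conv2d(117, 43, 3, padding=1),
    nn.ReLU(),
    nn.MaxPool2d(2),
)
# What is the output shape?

Input shape: (13, 8, 45, 30)
  -> after first Conv2d: (13, 117, 45, 30)
  -> after first MaxPool2d: (13, 117, 22, 15)
  -> after second Conv2d: (13, 43, 22, 15)
Output shape: (13, 43, 11, 7)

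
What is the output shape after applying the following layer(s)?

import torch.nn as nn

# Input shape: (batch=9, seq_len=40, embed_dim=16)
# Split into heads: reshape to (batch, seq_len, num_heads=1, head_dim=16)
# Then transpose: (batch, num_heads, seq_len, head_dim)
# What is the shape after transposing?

Input shape: (9, 40, 16)
  -> after reshape: (9, 40, 1, 16)
Output shape: (9, 1, 40, 16)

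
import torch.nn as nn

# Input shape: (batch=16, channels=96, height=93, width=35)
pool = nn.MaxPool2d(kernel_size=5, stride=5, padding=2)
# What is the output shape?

Input shape: (16, 96, 93, 35)
Output shape: (16, 96, 19, 7)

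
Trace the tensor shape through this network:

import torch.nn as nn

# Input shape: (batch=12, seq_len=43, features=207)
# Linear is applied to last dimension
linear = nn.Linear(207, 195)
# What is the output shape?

Input shape: (12, 43, 207)
Output shape: (12, 43, 195)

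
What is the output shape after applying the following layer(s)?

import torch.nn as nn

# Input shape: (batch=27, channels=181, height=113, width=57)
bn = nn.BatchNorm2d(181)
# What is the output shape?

Input shape: (27, 181, 113, 57)
Output shape: (27, 181, 113, 57)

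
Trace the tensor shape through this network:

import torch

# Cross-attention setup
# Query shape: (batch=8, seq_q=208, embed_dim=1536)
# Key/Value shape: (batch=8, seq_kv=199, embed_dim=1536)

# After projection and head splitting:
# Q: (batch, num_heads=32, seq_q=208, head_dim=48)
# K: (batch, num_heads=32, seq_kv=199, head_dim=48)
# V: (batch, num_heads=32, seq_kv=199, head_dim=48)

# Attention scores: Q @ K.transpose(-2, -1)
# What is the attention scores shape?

Input shape: (8, 208, 1536)
Output shape: (8, 32, 208, 199)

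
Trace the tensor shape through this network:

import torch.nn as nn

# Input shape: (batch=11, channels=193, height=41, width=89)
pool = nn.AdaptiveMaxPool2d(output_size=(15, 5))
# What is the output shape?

Input shape: (11, 193, 41, 89)
Output shape: (11, 193, 15, 5)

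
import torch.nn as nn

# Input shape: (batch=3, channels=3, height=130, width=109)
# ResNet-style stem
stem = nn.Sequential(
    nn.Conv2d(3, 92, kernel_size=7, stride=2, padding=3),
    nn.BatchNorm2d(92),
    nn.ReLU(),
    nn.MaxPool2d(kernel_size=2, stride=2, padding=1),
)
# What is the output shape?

Input shape: (3, 3, 130, 109)
  -> after Conv2d 7x7 stride=2: (3, 92, 65, 55)
Output shape: (3, 92, 33, 28)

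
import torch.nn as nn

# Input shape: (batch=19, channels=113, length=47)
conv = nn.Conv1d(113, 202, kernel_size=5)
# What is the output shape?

Input shape: (19, 113, 47)
Output shape: (19, 202, 43)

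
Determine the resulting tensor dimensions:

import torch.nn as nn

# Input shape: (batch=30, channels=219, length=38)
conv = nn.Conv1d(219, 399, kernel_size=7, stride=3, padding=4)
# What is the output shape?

Input shape: (30, 219, 38)
Output shape: (30, 399, 14)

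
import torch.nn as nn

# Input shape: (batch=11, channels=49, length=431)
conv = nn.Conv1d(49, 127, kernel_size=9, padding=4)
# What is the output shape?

Input shape: (11, 49, 431)
Output shape: (11, 127, 431)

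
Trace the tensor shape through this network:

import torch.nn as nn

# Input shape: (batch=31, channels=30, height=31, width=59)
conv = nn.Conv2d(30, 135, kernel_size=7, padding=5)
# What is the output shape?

Input shape: (31, 30, 31, 59)
Output shape: (31, 135, 35, 63)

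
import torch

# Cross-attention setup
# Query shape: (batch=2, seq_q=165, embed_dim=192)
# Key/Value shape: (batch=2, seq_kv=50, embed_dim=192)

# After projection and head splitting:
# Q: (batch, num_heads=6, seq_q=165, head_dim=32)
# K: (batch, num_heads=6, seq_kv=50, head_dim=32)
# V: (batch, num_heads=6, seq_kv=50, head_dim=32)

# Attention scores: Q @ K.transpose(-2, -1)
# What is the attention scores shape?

Input shape: (2, 165, 192)
Output shape: (2, 6, 165, 50)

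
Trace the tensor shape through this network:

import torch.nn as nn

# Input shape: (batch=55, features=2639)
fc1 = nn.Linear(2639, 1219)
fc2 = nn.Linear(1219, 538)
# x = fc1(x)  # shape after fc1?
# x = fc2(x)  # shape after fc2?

Input shape: (55, 2639)
  -> after fc1: (55, 1219)
Output shape: (55, 538)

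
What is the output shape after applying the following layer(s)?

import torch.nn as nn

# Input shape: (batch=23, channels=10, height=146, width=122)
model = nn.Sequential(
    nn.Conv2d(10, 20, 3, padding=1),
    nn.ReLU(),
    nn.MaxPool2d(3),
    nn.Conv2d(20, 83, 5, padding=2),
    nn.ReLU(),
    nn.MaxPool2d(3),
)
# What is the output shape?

Input shape: (23, 10, 146, 122)
  -> after first Conv2d: (23, 20, 146, 122)
  -> after first MaxPool2d: (23, 20, 48, 40)
  -> after second Conv2d: (23, 83, 48, 40)
Output shape: (23, 83, 16, 13)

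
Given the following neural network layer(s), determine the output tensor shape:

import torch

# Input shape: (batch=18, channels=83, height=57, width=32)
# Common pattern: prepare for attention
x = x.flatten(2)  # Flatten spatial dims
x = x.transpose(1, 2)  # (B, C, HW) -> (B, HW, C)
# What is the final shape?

Input shape: (18, 83, 57, 32)
  -> after flatten(2): (18, 83, 1824)
Output shape: (18, 1824, 83)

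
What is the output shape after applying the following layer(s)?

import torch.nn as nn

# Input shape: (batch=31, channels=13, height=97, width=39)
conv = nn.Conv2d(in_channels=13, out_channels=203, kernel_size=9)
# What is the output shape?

Input shape: (31, 13, 97, 39)
Output shape: (31, 203, 89, 31)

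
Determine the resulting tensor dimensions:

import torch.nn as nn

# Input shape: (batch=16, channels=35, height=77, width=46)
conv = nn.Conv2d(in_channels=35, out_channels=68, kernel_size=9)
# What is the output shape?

Input shape: (16, 35, 77, 46)
Output shape: (16, 68, 69, 38)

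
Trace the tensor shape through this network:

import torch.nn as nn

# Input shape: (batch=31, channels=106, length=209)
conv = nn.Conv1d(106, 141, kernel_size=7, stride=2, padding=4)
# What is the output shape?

Input shape: (31, 106, 209)
Output shape: (31, 141, 106)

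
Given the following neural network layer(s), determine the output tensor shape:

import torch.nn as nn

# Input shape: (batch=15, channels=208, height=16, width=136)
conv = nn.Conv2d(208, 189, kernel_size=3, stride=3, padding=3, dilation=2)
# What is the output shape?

Input shape: (15, 208, 16, 136)
Output shape: (15, 189, 6, 46)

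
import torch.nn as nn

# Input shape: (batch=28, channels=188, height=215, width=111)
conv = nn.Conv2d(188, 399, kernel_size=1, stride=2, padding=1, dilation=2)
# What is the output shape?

Input shape: (28, 188, 215, 111)
Output shape: (28, 399, 109, 57)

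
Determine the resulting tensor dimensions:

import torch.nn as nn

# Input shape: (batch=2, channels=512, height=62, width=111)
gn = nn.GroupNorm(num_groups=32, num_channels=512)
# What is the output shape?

Input shape: (2, 512, 62, 111)
Output shape: (2, 512, 62, 111)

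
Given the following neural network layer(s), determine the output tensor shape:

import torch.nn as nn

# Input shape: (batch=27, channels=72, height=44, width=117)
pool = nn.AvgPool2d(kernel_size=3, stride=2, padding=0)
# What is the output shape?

Input shape: (27, 72, 44, 117)
Output shape: (27, 72, 21, 58)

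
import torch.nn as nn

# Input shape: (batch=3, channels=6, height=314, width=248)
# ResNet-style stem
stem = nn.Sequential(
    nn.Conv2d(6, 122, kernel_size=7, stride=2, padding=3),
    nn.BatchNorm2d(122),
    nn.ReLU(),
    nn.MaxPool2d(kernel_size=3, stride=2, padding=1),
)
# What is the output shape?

Input shape: (3, 6, 314, 248)
  -> after Conv2d 7x7 stride=2: (3, 122, 157, 124)
Output shape: (3, 122, 79, 62)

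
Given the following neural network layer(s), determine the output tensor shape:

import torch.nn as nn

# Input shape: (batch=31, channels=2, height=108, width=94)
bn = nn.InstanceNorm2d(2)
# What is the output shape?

Input shape: (31, 2, 108, 94)
Output shape: (31, 2, 108, 94)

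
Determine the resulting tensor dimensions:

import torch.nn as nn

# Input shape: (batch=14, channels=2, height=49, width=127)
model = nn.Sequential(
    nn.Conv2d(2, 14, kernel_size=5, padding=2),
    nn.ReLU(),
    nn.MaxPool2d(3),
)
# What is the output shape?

Input shape: (14, 2, 49, 127)
  -> after Conv2d: (14, 14, 49, 127)
  -> after ReLU: (14, 14, 49, 127)
Output shape: (14, 14, 16, 42)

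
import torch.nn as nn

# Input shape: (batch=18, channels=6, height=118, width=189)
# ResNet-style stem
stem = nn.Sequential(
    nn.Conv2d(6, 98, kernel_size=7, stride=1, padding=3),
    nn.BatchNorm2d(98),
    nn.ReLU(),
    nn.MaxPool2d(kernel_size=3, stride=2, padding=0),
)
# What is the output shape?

Input shape: (18, 6, 118, 189)
  -> after Conv2d 7x7 stride=1: (18, 98, 118, 189)
Output shape: (18, 98, 58, 94)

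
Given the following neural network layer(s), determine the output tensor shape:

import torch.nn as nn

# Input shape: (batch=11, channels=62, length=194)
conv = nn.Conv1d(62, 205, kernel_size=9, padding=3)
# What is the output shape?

Input shape: (11, 62, 194)
Output shape: (11, 205, 192)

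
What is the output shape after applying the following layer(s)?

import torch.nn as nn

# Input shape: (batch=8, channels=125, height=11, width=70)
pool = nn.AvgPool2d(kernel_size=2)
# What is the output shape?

Input shape: (8, 125, 11, 70)
Output shape: (8, 125, 5, 35)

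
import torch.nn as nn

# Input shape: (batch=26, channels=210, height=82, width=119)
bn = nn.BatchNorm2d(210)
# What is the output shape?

Input shape: (26, 210, 82, 119)
Output shape: (26, 210, 82, 119)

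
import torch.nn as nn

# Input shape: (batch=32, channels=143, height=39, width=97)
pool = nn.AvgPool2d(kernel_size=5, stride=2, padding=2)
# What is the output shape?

Input shape: (32, 143, 39, 97)
Output shape: (32, 143, 20, 49)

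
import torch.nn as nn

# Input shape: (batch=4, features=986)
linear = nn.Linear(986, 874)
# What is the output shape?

Input shape: (4, 986)
Output shape: (4, 874)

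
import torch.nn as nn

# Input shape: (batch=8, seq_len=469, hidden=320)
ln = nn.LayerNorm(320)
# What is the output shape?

Input shape: (8, 469, 320)
Output shape: (8, 469, 320)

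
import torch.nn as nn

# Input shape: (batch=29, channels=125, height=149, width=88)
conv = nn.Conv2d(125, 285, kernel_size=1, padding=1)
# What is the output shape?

Input shape: (29, 125, 149, 88)
Output shape: (29, 285, 151, 90)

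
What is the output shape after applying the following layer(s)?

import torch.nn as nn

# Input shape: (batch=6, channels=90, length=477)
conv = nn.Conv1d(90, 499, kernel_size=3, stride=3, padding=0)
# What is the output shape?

Input shape: (6, 90, 477)
Output shape: (6, 499, 159)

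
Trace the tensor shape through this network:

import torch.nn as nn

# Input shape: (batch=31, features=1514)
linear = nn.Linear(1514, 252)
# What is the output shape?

Input shape: (31, 1514)
Output shape: (31, 252)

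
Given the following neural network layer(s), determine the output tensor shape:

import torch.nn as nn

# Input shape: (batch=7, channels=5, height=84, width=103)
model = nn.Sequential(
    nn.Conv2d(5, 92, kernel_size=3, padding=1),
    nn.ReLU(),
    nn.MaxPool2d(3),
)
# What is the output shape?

Input shape: (7, 5, 84, 103)
  -> after Conv2d: (7, 92, 84, 103)
  -> after ReLU: (7, 92, 84, 103)
Output shape: (7, 92, 28, 34)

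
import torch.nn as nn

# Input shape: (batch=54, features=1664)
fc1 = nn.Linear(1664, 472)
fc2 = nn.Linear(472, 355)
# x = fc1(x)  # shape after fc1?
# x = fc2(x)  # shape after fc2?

Input shape: (54, 1664)
  -> after fc1: (54, 472)
Output shape: (54, 355)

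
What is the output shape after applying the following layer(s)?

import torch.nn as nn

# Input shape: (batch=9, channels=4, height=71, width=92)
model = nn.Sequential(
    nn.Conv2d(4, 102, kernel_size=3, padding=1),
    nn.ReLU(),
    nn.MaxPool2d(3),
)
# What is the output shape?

Input shape: (9, 4, 71, 92)
  -> after Conv2d: (9, 102, 71, 92)
  -> after ReLU: (9, 102, 71, 92)
Output shape: (9, 102, 23, 30)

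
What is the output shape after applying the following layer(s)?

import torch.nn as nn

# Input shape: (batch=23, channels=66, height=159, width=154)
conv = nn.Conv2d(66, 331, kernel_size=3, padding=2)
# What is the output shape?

Input shape: (23, 66, 159, 154)
Output shape: (23, 331, 161, 156)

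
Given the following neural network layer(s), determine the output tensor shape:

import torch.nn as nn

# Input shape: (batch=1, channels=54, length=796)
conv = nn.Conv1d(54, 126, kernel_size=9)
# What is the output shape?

Input shape: (1, 54, 796)
Output shape: (1, 126, 788)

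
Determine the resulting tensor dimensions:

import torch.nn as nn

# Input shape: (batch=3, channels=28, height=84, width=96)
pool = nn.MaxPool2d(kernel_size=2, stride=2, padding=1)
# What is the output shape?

Input shape: (3, 28, 84, 96)
Output shape: (3, 28, 43, 49)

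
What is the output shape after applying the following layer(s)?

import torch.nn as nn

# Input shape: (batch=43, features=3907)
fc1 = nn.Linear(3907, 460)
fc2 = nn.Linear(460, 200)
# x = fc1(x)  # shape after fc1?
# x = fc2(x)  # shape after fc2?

Input shape: (43, 3907)
  -> after fc1: (43, 460)
Output shape: (43, 200)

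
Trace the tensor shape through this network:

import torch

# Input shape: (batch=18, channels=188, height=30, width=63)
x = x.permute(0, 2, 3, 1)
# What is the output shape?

Input shape: (18, 188, 30, 63)
Output shape: (18, 30, 63, 188)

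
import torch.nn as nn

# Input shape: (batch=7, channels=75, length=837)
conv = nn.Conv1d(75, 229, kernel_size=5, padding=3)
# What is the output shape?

Input shape: (7, 75, 837)
Output shape: (7, 229, 839)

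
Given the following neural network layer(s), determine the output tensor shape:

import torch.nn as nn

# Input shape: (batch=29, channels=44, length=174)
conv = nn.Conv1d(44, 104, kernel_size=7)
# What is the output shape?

Input shape: (29, 44, 174)
Output shape: (29, 104, 168)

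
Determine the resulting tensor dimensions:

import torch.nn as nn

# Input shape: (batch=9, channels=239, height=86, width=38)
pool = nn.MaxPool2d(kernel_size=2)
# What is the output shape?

Input shape: (9, 239, 86, 38)
Output shape: (9, 239, 43, 19)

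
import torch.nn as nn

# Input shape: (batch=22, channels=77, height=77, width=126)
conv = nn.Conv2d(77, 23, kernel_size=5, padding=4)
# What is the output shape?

Input shape: (22, 77, 77, 126)
Output shape: (22, 23, 81, 130)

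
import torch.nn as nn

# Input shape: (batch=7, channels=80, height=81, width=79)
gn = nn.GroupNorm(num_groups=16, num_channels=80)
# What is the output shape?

Input shape: (7, 80, 81, 79)
Output shape: (7, 80, 81, 79)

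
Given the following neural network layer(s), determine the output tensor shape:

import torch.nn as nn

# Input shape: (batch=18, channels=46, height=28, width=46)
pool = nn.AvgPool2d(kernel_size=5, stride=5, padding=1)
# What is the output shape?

Input shape: (18, 46, 28, 46)
Output shape: (18, 46, 6, 9)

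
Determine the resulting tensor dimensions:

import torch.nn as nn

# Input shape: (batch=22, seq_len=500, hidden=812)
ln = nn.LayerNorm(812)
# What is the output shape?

Input shape: (22, 500, 812)
Output shape: (22, 500, 812)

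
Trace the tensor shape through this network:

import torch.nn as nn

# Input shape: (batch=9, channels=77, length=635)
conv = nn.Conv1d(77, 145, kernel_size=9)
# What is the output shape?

Input shape: (9, 77, 635)
Output shape: (9, 145, 627)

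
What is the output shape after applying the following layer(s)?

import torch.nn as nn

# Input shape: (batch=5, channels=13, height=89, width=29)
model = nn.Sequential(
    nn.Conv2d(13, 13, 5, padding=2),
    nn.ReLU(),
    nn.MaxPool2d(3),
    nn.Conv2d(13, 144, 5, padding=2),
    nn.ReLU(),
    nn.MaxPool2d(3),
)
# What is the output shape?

Input shape: (5, 13, 89, 29)
  -> after first Conv2d: (5, 13, 89, 29)
  -> after first MaxPool2d: (5, 13, 29, 9)
  -> after second Conv2d: (5, 144, 29, 9)
Output shape: (5, 144, 9, 3)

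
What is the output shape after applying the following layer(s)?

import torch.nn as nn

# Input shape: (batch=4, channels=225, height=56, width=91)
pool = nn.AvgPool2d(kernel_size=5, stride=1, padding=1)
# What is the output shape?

Input shape: (4, 225, 56, 91)
Output shape: (4, 225, 54, 89)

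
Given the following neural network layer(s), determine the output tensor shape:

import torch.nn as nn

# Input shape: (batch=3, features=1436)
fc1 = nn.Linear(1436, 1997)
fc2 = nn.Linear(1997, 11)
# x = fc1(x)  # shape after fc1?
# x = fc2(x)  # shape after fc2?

Input shape: (3, 1436)
  -> after fc1: (3, 1997)
Output shape: (3, 11)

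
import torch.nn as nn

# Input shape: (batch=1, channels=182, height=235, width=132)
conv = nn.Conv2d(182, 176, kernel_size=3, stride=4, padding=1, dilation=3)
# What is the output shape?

Input shape: (1, 182, 235, 132)
Output shape: (1, 176, 58, 32)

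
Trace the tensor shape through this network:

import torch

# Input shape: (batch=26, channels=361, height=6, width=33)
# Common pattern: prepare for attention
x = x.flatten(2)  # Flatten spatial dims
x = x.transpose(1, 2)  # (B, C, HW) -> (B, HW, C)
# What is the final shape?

Input shape: (26, 361, 6, 33)
  -> after flatten(2): (26, 361, 198)
Output shape: (26, 198, 361)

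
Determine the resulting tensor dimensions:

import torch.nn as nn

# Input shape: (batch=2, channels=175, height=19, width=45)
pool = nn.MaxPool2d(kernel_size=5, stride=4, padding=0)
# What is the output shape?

Input shape: (2, 175, 19, 45)
Output shape: (2, 175, 4, 11)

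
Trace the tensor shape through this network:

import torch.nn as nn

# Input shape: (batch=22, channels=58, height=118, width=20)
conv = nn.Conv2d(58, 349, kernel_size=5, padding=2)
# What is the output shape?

Input shape: (22, 58, 118, 20)
Output shape: (22, 349, 118, 20)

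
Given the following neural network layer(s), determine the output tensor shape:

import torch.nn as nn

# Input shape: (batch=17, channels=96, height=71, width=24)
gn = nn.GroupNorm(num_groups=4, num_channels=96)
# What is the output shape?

Input shape: (17, 96, 71, 24)
Output shape: (17, 96, 71, 24)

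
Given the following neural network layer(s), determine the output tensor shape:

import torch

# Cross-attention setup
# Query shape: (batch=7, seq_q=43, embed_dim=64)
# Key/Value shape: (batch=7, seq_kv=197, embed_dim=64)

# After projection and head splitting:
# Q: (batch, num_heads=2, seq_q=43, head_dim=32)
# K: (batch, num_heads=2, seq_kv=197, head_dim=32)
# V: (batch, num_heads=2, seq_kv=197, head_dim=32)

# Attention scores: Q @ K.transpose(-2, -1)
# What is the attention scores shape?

Input shape: (7, 43, 64)
Output shape: (7, 2, 43, 197)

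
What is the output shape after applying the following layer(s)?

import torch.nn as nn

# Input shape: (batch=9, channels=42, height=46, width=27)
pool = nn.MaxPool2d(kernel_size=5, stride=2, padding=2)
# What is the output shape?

Input shape: (9, 42, 46, 27)
Output shape: (9, 42, 23, 14)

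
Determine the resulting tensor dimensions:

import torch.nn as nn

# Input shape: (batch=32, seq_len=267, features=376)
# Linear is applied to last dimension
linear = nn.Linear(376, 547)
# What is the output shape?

Input shape: (32, 267, 376)
Output shape: (32, 267, 547)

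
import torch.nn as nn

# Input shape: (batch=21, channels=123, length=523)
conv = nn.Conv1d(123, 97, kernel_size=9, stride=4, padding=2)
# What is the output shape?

Input shape: (21, 123, 523)
Output shape: (21, 97, 130)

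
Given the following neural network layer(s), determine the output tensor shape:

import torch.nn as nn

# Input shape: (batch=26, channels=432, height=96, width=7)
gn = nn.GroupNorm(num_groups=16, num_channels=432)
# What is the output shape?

Input shape: (26, 432, 96, 7)
Output shape: (26, 432, 96, 7)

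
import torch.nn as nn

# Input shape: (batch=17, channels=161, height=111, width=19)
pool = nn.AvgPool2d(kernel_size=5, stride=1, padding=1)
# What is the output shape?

Input shape: (17, 161, 111, 19)
Output shape: (17, 161, 109, 17)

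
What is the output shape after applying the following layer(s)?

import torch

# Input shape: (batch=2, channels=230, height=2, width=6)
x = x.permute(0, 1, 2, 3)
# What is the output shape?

Input shape: (2, 230, 2, 6)
Output shape: (2, 230, 2, 6)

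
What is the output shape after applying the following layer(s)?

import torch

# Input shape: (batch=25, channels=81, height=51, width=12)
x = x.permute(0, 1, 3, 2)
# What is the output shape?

Input shape: (25, 81, 51, 12)
Output shape: (25, 81, 12, 51)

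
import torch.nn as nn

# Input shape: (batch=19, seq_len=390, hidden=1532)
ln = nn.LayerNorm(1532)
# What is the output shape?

Input shape: (19, 390, 1532)
Output shape: (19, 390, 1532)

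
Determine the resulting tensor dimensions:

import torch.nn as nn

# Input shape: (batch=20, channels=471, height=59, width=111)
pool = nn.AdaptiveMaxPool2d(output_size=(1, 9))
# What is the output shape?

Input shape: (20, 471, 59, 111)
Output shape: (20, 471, 1, 9)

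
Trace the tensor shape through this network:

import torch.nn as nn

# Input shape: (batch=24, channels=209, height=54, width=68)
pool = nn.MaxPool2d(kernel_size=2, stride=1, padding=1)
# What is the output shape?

Input shape: (24, 209, 54, 68)
Output shape: (24, 209, 55, 69)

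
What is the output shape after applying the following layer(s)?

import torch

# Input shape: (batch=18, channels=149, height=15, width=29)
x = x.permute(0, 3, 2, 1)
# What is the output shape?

Input shape: (18, 149, 15, 29)
Output shape: (18, 29, 15, 149)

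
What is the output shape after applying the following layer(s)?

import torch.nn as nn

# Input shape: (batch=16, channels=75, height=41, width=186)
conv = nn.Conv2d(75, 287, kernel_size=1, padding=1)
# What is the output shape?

Input shape: (16, 75, 41, 186)
Output shape: (16, 287, 43, 188)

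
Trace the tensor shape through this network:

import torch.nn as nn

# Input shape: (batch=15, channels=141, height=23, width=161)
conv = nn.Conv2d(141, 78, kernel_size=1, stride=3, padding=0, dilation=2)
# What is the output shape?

Input shape: (15, 141, 23, 161)
Output shape: (15, 78, 8, 54)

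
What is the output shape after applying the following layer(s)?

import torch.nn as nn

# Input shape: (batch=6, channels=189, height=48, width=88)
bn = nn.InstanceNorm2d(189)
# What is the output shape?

Input shape: (6, 189, 48, 88)
Output shape: (6, 189, 48, 88)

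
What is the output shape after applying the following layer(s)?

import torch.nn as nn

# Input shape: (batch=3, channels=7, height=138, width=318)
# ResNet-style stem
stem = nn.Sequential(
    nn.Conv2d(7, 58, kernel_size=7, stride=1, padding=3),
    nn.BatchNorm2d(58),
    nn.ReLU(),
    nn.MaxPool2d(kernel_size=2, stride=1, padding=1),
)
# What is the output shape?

Input shape: (3, 7, 138, 318)
  -> after Conv2d 7x7 stride=1: (3, 58, 138, 318)
Output shape: (3, 58, 139, 319)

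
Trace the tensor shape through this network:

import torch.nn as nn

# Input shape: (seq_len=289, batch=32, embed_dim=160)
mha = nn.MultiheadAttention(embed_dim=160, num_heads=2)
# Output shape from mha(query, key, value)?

Input shape: (289, 32, 160)
Output shape: (289, 32, 160)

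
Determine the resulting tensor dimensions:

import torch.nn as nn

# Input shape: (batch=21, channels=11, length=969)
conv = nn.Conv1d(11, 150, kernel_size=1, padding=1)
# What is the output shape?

Input shape: (21, 11, 969)
Output shape: (21, 150, 971)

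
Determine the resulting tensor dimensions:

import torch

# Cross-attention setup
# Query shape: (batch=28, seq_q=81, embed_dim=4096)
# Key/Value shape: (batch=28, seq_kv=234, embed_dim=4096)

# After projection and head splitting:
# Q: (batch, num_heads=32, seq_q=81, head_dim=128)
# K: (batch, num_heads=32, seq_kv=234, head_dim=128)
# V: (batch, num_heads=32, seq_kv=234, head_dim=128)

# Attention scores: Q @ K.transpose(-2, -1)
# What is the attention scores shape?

Input shape: (28, 81, 4096)
Output shape: (28, 32, 81, 234)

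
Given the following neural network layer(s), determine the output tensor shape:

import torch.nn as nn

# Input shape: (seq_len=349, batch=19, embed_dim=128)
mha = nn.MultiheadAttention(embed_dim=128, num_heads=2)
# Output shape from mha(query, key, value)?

Input shape: (349, 19, 128)
Output shape: (349, 19, 128)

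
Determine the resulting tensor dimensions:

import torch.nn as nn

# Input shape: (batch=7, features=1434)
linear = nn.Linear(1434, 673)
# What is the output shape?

Input shape: (7, 1434)
Output shape: (7, 673)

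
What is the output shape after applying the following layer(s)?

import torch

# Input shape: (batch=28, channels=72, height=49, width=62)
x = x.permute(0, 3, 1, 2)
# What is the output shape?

Input shape: (28, 72, 49, 62)
Output shape: (28, 62, 72, 49)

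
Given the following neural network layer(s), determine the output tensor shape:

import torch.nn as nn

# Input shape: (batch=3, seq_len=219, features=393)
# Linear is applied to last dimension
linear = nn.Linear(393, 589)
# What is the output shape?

Input shape: (3, 219, 393)
Output shape: (3, 219, 589)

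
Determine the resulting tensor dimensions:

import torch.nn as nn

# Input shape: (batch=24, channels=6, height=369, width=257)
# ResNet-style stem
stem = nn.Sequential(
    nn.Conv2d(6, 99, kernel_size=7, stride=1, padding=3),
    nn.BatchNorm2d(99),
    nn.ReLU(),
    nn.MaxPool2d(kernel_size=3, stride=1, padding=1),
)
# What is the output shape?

Input shape: (24, 6, 369, 257)
  -> after Conv2d 7x7 stride=1: (24, 99, 369, 257)
Output shape: (24, 99, 369, 257)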